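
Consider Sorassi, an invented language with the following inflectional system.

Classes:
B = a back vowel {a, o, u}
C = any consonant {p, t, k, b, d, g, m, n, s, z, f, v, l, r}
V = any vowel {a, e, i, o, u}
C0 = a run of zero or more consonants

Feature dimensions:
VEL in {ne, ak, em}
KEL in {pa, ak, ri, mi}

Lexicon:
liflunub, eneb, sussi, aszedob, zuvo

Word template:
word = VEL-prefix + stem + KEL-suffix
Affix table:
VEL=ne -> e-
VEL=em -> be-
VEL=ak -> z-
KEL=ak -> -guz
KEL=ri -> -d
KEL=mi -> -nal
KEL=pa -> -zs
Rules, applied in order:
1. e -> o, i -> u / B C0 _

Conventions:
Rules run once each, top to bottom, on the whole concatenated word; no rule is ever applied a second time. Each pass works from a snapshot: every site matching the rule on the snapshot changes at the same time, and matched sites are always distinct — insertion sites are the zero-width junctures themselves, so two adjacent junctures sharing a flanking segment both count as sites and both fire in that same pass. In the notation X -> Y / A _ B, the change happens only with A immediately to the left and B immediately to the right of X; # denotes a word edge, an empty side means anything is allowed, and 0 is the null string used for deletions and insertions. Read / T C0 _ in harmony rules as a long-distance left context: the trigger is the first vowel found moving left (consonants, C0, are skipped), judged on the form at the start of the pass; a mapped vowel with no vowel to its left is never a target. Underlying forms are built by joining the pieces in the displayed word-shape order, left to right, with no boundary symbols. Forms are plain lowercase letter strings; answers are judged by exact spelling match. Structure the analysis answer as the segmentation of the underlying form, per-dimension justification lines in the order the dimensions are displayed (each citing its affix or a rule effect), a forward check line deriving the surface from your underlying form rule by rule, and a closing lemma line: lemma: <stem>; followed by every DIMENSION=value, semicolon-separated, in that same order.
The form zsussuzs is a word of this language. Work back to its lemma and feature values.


underlying: z-sussi-zs
VEL=ak - signalled by the affix z-
KEL=pa - signalled by the affix -zs
check: zsussizs -> zsussuzs
lemma: sussi; VEL=ak; KEL=pa


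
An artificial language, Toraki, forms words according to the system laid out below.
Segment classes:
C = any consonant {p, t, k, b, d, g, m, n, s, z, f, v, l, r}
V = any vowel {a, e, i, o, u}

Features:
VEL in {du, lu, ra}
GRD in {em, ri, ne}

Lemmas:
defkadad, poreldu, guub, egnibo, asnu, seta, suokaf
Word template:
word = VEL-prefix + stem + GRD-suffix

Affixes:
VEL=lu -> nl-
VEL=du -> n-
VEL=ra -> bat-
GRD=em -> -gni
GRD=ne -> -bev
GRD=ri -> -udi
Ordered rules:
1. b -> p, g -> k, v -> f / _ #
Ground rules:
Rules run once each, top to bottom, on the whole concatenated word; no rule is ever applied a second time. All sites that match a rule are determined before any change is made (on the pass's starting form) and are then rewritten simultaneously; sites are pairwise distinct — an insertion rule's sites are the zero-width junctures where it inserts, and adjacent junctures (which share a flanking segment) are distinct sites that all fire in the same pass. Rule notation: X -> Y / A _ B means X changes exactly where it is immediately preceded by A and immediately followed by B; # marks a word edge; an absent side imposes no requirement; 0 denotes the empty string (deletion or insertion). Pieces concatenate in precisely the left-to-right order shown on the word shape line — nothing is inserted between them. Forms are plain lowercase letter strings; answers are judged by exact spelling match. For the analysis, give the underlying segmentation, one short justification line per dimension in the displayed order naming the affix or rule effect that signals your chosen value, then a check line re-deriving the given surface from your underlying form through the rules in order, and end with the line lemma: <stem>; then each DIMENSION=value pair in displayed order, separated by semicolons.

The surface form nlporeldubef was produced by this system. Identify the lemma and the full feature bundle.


underlying: nl-poreldu-bev
VEL=lu - signalled by the affix nl-
GRD=ne - signalled by the affix -bev
check: nlporeldubev -> nlporeldubef
lemma: poreldu; VEL=lu; GRD=ne


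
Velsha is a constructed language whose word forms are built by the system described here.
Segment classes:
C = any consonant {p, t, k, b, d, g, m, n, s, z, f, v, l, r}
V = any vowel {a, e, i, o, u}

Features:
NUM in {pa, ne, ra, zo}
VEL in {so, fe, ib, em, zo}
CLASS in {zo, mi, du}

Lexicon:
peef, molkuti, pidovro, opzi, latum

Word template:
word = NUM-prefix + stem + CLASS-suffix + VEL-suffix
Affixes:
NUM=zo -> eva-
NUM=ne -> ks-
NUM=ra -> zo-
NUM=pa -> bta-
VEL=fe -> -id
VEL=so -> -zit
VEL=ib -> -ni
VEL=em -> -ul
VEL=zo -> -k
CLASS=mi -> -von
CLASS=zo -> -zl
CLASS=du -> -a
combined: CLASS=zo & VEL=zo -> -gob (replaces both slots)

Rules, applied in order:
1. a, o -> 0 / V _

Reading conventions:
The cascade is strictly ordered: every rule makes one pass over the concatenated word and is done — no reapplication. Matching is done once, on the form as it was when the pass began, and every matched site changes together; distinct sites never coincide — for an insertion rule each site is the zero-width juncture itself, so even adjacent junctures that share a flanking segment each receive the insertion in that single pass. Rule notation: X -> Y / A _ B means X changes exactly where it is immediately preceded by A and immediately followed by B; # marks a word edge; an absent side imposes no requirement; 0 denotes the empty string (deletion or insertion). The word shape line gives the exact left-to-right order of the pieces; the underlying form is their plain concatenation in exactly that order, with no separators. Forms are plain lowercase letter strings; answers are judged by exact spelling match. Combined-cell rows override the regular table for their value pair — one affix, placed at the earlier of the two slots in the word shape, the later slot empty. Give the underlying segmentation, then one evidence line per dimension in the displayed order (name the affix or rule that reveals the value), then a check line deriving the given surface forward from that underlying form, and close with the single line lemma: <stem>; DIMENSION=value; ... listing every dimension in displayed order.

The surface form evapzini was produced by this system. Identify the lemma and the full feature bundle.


underlying: eva-opzi-a-ni
NUM=zo - signalled by the affix eva-
VEL=ib - signalled by the affix -ni
CLASS=du - signalled by the affix -a
check: evaopziani -> evapzini
lemma: opzi; NUM=zo; VEL=ib; CLASS=du


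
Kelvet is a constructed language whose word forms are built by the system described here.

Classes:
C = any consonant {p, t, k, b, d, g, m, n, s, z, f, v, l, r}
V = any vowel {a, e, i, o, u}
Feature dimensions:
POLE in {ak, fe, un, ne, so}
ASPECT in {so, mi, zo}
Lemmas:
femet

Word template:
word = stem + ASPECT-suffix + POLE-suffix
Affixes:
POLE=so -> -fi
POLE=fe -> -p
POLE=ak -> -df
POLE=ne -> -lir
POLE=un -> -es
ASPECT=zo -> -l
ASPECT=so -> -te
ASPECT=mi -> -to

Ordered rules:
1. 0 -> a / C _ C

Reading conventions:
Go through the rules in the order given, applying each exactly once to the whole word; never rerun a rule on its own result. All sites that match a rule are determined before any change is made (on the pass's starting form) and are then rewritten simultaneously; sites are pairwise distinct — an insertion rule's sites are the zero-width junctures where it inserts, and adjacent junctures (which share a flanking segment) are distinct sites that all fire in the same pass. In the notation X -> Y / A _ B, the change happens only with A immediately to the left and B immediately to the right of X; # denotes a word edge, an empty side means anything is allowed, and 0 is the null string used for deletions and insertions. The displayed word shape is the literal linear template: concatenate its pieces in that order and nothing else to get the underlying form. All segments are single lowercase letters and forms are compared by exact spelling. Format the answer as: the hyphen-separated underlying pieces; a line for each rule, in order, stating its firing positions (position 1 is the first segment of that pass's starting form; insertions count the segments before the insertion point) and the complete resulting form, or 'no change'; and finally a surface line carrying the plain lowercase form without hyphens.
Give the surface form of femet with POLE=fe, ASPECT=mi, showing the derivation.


underlying: femet-to-p
1. 0 -> a / C _ C: inserts after position(s) 5: femetatop
surface: femetatop


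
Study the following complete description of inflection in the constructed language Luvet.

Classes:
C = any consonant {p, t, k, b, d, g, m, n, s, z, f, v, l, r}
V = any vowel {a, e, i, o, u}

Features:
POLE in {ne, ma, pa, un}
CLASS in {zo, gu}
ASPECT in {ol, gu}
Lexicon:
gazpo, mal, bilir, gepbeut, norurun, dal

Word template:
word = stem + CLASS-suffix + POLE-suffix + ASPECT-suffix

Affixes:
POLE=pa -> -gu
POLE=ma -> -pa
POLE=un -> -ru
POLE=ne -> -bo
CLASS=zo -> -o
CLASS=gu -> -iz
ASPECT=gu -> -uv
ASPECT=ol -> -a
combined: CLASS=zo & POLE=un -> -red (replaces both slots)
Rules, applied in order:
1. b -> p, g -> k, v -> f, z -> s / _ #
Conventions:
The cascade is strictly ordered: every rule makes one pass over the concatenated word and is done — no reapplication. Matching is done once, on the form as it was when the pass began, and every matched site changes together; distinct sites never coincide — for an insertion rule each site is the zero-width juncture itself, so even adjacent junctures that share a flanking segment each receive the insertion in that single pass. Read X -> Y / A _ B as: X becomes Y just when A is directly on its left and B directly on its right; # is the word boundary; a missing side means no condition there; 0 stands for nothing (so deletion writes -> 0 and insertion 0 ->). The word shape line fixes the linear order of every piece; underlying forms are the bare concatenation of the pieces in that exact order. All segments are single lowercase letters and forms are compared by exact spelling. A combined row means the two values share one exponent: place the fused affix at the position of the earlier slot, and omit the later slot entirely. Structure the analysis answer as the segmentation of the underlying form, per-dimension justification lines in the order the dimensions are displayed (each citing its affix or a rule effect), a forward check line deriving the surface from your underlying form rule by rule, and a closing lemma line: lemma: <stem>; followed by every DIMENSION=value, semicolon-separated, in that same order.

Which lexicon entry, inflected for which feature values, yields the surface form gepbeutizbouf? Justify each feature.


underlying: gepbeut-iz-bo-uv
POLE=ne - signalled by the affix -bo
CLASS=gu - signalled by the affix -iz
ASPECT=gu - signalled by the affix -uv
check: gepbeutizbouv -> gepbeutizbouf
lemma: gepbeut; POLE=ne; CLASS=gu; ASPECT=gu


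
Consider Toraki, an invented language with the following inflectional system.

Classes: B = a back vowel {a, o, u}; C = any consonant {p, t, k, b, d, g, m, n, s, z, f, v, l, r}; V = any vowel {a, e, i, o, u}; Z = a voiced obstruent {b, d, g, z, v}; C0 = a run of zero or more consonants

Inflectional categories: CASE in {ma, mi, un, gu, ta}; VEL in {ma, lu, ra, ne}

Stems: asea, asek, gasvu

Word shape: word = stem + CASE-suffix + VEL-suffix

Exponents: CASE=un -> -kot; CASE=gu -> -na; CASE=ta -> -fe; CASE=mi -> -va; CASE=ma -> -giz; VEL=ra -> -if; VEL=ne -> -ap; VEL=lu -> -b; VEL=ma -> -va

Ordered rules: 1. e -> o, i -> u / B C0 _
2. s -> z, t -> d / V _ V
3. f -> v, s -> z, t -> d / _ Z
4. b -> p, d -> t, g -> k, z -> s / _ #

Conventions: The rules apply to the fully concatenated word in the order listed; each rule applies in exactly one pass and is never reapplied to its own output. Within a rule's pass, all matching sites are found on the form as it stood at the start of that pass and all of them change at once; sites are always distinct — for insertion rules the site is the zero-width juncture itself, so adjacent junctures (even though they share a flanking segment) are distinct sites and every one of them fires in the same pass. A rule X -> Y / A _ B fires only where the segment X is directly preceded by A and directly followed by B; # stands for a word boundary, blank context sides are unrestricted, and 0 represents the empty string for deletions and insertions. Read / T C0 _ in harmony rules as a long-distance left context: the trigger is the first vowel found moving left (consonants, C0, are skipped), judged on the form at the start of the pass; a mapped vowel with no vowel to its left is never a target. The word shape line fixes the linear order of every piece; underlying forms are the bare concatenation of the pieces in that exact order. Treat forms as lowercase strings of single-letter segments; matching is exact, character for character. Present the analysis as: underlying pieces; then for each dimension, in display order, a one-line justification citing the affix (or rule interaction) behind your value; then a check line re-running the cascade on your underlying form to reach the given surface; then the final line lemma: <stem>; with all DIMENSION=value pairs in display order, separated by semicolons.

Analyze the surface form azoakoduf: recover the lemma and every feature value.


underlying: asea-kot-if
CASE=un - signalled by the affix -kot
VEL=ra - signalled by the affix -if
check: aseakotif -> asoakotuf -> azoakoduf -> azoakoduf -> azoakoduf
lemma: asea; CASE=un; VEL=ra


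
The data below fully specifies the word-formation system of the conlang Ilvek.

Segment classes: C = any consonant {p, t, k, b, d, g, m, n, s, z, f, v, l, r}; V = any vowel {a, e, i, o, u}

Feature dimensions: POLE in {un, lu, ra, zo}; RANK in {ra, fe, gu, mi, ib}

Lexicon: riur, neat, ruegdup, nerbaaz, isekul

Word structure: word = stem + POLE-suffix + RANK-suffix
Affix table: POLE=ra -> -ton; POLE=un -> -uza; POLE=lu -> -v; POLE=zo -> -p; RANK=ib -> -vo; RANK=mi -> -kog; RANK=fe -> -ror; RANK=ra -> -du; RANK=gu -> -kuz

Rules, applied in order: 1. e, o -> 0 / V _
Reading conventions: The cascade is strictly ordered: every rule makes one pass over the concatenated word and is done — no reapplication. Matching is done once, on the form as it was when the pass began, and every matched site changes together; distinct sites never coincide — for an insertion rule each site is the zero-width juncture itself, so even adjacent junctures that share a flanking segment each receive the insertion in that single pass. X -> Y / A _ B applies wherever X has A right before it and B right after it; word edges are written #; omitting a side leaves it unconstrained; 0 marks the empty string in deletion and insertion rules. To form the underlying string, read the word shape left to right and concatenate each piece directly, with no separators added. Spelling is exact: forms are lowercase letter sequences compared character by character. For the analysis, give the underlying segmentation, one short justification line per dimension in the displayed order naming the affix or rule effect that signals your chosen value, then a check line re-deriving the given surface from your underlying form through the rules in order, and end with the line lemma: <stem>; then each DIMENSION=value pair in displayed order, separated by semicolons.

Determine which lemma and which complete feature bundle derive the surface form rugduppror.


underlying: ruegdup-p-ror
POLE=zo - signalled by the affix -p
RANK=fe - signalled by the affix -ror
check: ruegduppror -> rugduppror
lemma: ruegdup; POLE=zo; RANK=fe


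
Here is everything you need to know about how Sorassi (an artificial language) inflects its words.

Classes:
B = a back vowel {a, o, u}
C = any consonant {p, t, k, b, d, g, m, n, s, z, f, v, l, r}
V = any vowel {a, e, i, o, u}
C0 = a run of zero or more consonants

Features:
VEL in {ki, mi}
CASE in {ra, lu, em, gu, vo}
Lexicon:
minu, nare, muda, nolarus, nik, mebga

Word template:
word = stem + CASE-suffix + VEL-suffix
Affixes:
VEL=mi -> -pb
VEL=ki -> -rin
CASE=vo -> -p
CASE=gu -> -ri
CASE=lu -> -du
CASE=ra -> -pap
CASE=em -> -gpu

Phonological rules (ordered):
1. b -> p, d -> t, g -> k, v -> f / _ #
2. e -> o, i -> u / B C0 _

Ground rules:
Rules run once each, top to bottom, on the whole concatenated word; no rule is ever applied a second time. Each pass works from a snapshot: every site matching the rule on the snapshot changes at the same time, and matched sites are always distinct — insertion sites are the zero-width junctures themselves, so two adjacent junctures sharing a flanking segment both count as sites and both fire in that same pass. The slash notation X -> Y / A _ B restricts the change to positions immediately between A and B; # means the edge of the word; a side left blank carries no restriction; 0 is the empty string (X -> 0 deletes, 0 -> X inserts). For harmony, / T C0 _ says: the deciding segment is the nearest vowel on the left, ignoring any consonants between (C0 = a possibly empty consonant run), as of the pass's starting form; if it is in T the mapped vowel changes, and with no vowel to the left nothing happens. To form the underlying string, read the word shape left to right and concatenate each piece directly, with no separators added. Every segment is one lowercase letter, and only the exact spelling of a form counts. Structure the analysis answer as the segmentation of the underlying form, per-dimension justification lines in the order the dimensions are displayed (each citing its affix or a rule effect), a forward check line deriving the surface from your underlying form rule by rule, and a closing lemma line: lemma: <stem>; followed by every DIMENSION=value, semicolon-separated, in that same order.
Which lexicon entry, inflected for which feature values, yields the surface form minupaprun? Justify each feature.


underlying: minu-pap-rin
VEL=ki - signalled by the affix -rin
CASE=ra - signalled by the affix -pap
check: minupaprin -> minupaprin -> minupaprun
lemma: minu; VEL=ki; CASE=ra


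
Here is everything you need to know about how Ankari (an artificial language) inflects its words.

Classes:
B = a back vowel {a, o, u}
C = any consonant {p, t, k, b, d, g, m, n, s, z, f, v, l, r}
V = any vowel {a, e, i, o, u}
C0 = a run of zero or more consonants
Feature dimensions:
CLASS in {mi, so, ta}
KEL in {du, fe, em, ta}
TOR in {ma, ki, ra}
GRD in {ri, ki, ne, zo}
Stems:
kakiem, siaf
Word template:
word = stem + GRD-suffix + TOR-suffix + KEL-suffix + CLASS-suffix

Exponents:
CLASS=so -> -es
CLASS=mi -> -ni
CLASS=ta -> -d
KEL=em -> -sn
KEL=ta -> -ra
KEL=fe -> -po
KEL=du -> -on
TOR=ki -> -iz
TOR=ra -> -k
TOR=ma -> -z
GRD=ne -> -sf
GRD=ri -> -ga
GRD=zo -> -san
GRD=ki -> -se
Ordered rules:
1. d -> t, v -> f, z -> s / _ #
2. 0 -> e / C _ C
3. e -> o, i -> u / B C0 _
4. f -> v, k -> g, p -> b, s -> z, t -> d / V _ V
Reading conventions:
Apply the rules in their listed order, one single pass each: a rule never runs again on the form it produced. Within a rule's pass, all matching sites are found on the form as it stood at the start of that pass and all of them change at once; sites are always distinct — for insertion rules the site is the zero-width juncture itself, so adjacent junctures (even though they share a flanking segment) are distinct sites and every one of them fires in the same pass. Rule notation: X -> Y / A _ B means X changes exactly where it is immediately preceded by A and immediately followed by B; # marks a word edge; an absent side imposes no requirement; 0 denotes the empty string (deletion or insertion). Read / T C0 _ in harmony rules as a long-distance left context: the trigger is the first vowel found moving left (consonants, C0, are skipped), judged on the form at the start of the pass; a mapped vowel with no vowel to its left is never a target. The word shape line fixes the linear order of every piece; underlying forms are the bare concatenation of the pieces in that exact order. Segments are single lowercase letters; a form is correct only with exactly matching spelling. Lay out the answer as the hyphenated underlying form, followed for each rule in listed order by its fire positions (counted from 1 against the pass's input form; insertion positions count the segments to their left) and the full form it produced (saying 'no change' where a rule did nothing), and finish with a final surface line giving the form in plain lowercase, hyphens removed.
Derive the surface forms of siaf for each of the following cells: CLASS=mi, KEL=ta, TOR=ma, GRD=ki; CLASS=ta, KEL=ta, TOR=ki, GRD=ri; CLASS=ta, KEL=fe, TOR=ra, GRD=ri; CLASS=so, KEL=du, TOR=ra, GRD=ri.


cell CLASS=mi, KEL=ta, TOR=ma, GRD=ki:
underlying: siaf-se-z-ra-ni
1. d -> t, v -> f, z -> s / _ #: no change
2. 0 -> e / C _ C: inserts after position(s) 4, 7: siafesezerani
3. e -> o, i -> u / B C0 _: fires at position(s) 5, 13: siafosezeranu
4. f -> v, k -> g, p -> b, s -> z, t -> d / V _ V: fires at position(s) 4, 6: siavozezeranu
surface: siavozezeranu

cell CLASS=ta, KEL=ta, TOR=ki, GRD=ri:
underlying: siaf-ga-iz-ra-d
1. d -> t, v -> f, z -> s / _ #: fires at position(s) 11: siafgaizrat
2. 0 -> e / C _ C: inserts after position(s) 4, 8: siafegaizerat
3. e -> o, i -> u / B C0 _: fires at position(s) 5, 8: siafogauzerat
4. f -> v, k -> g, p -> b, s -> z, t -> d / V _ V: fires at position(s) 4: siavogauzerat
surface: siavogauzerat

cell CLASS=ta, KEL=fe, TOR=ra, GRD=ri:
underlying: siaf-ga-k-po-d
1. d -> t, v -> f, z -> s / _ #: fires at position(s) 10: siafgakpot
2. 0 -> e / C _ C: inserts after position(s) 4, 7: siafegakepot
3. e -> o, i -> u / B C0 _: fires at position(s) 5, 9: siafogakopot
4. f -> v, k -> g, p -> b, s -> z, t -> d / V _ V: fires at position(s) 4, 8, 10: siavogagobot
surface: siavogagobot

cell CLASS=so, KEL=du, TOR=ra, GRD=ri:
underlying: siaf-ga-k-on-es
1. d -> t, v -> f, z -> s / _ #: no change
2. 0 -> e / C _ C: inserts after position(s) 4: siafegakones
3. e -> o, i -> u / B C0 _: fires at position(s) 5, 11: siafogakonos
4. f -> v, k -> g, p -> b, s -> z, t -> d / V _ V: fires at position(s) 4, 8: siavogagonos
surface: siavogagonos


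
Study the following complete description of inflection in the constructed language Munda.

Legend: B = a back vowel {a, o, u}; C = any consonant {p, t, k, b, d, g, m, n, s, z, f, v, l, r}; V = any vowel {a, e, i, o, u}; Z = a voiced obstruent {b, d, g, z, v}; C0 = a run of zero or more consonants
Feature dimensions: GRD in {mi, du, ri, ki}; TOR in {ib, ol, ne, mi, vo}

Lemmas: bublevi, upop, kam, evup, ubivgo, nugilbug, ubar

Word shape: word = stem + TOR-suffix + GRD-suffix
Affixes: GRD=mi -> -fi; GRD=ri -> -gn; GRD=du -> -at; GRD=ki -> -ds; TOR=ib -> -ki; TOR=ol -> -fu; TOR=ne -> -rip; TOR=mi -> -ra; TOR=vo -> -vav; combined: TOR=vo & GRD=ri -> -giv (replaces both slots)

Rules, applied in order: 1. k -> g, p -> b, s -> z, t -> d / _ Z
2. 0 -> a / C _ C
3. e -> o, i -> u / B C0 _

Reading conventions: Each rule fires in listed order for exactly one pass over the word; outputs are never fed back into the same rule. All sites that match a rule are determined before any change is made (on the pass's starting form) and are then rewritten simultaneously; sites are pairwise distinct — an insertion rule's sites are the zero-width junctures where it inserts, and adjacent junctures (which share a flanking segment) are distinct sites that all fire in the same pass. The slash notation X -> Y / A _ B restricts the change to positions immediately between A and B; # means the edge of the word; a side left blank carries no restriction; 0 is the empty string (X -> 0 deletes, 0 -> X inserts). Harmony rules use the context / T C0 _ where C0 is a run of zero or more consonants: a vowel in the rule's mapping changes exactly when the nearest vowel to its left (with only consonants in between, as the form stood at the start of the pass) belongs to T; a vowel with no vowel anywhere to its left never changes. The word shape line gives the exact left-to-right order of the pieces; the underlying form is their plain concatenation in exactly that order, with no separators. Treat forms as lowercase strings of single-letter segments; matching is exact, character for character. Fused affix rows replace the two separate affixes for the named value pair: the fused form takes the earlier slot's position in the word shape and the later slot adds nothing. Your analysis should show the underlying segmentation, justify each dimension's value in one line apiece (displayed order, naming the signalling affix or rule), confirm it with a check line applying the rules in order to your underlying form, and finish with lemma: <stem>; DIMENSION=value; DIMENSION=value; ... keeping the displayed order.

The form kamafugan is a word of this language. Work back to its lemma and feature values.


underlying: kam-fu-gn
GRD=ri - signalled by the affix -gn
TOR=ol - signalled by the affix -fu
check: kamfugn -> kamfugn -> kamafugan -> kamafugan
lemma: kam; GRD=ri; TOR=ol


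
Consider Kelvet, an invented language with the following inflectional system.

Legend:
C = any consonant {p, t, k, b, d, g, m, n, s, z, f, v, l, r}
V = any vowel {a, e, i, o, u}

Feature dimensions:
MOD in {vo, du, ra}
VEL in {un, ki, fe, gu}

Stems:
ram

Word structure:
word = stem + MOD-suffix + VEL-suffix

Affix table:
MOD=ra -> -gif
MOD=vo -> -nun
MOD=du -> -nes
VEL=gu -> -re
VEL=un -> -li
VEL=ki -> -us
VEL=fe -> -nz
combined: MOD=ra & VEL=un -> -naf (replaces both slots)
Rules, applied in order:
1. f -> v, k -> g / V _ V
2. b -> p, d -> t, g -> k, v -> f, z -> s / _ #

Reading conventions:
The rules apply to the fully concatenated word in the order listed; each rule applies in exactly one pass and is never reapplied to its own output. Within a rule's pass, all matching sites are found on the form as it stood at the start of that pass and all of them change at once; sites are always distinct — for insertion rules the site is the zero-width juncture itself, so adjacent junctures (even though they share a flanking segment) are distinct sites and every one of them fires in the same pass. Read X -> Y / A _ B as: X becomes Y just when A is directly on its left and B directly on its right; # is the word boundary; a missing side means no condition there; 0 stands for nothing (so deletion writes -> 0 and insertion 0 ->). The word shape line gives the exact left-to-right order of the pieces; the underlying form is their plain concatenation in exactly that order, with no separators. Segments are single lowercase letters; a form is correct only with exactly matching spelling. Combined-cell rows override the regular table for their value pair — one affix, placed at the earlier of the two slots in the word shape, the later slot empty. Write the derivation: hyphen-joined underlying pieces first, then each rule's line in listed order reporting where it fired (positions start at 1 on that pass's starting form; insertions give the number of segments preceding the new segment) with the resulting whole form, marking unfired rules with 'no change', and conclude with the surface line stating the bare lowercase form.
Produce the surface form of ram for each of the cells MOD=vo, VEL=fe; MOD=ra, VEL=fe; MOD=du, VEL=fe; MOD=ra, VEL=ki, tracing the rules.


cell MOD=vo, VEL=fe:
underlying: ram-nun-nz
1. f -> v, k -> g / V _ V: no change
2. b -> p, d -> t, g -> k, v -> f, z -> s / _ #: fires at position(s) 8: ramnunns
surface: ramnunns

cell MOD=ra, VEL=fe:
underlying: ram-gif-nz
1. f -> v, k -> g / V _ V: no change
2. b -> p, d -> t, g -> k, v -> f, z -> s / _ #: fires at position(s) 8: ramgifns
surface: ramgifns

cell MOD=du, VEL=fe:
underlying: ram-nes-nz
1. f -> v, k -> g / V _ V: no change
2. b -> p, d -> t, g -> k, v -> f, z -> s / _ #: fires at position(s) 8: ramnesns
surface: ramnesns

cell MOD=ra, VEL=ki:
underlying: ram-gif-us
1. f -> v, k -> g / V _ V: fires at position(s) 6: ramgivus
2. b -> p, d -> t, g -> k, v -> f, z -> s / _ #: no change
surface: ramgivus


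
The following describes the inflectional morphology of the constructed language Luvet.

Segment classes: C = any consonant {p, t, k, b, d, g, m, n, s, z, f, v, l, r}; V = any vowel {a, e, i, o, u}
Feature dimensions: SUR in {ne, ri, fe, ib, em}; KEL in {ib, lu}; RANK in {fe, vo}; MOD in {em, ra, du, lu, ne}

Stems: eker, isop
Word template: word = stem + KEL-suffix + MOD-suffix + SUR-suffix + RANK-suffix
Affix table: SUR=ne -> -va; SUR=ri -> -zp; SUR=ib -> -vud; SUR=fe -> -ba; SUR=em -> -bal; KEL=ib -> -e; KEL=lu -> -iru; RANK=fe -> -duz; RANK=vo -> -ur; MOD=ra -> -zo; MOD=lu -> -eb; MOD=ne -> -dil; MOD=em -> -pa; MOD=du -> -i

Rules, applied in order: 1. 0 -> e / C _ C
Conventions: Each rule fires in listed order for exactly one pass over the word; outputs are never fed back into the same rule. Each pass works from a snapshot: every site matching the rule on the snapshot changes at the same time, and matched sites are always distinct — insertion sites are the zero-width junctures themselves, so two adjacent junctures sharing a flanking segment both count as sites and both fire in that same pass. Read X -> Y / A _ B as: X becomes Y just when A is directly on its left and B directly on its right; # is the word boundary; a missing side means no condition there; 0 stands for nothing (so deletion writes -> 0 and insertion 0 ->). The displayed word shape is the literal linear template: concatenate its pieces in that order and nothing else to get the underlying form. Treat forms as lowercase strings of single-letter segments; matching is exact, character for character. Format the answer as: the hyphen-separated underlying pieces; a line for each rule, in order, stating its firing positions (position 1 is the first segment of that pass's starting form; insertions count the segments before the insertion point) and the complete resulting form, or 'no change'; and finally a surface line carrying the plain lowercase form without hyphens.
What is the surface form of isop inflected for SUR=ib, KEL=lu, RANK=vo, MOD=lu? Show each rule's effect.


underlying: isop-iru-eb-vud-ur
1. 0 -> e / C _ C: inserts after position(s) 9: isopiruebevudur
surface: isopiruebevudur


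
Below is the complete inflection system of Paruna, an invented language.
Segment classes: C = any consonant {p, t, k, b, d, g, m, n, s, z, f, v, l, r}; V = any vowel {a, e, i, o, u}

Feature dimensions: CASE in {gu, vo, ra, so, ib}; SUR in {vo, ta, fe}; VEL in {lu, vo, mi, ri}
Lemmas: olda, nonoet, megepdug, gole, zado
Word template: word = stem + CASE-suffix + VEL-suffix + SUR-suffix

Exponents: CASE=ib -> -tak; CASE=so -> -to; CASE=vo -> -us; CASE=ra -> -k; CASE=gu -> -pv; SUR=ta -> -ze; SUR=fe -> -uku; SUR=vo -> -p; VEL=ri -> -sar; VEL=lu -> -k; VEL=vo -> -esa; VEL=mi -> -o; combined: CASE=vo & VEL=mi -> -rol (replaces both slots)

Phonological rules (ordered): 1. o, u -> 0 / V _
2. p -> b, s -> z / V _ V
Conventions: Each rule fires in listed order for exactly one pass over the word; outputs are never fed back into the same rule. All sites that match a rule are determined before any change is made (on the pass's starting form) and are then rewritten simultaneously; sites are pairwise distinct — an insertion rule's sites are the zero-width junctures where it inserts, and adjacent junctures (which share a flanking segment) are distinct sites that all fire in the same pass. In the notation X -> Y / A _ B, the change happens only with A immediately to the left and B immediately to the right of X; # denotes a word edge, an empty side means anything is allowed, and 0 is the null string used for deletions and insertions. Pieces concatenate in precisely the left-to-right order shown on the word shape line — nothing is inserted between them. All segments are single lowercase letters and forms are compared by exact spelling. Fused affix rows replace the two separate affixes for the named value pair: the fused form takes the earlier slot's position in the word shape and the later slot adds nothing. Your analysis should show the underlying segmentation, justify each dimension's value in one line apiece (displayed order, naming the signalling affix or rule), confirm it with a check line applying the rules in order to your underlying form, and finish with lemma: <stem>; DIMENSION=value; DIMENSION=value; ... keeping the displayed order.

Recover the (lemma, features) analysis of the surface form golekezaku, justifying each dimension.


underlying: gole-k-esa-uku
CASE=ra - signalled by the affix -k
SUR=fe - signalled by the affix -uku
VEL=vo - signalled by the affix -esa
check: golekesauku -> golekesaku -> golekezaku
lemma: gole; CASE=ra; SUR=fe; VEL=vo


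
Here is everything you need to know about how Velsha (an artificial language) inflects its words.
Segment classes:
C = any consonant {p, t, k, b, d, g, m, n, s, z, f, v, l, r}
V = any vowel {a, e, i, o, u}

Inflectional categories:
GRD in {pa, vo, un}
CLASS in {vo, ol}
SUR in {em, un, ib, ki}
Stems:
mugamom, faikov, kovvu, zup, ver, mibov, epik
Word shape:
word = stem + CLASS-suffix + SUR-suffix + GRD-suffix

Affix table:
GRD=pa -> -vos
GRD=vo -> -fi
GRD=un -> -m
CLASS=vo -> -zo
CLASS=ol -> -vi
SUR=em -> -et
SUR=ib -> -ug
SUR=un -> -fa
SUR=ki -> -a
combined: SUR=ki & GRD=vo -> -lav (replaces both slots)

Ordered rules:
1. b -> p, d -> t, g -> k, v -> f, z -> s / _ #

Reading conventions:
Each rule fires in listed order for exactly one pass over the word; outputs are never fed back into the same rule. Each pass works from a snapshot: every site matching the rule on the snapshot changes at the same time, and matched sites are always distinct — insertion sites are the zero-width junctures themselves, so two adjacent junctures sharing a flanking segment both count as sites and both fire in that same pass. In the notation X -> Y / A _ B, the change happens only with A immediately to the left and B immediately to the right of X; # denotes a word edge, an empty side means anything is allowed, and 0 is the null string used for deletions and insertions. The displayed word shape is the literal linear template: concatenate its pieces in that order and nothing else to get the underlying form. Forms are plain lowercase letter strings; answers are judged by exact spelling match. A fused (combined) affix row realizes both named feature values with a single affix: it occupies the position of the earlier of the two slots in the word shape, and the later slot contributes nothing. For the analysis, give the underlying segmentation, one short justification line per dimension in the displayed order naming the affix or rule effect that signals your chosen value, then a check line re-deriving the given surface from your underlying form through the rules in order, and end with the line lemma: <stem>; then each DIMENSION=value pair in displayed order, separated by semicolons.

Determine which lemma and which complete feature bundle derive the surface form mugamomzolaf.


underlying: mugamom-zo-lav
GRD=vo - signalled by the combined affix row
CLASS=vo - signalled by the affix -zo
SUR=ki - signalled by the combined affix row
check: mugamomzolav -> mugamomzolaf
lemma: mugamom; GRD=vo; CLASS=vo; SUR=ki


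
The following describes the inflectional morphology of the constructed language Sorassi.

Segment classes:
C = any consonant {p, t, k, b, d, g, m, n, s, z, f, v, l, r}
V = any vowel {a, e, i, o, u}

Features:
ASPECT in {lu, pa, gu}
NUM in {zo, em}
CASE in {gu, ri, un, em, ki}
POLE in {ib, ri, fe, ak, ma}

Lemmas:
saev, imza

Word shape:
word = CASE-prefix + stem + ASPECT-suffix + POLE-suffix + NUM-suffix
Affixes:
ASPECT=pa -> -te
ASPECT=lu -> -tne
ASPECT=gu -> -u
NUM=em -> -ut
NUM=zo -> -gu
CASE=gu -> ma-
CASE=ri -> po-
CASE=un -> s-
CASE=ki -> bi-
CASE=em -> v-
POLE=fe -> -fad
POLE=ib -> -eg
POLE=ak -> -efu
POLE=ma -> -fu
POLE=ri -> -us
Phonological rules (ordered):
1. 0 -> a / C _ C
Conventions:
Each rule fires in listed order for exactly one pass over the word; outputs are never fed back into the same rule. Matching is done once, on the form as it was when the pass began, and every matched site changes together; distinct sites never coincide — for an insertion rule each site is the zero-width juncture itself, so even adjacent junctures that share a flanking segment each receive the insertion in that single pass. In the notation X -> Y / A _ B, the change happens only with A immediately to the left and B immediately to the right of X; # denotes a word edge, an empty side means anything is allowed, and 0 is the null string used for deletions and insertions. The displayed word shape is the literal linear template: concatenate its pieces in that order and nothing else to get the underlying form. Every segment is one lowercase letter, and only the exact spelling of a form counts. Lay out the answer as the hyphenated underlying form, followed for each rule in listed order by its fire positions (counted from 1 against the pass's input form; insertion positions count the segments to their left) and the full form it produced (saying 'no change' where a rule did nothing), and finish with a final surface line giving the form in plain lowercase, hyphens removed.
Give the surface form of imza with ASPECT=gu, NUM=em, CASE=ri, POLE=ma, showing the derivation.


underlying: po-imza-u-fu-ut
1. 0 -> a / C _ C: inserts after position(s) 4: poimazaufuut
surface: poimazaufuut


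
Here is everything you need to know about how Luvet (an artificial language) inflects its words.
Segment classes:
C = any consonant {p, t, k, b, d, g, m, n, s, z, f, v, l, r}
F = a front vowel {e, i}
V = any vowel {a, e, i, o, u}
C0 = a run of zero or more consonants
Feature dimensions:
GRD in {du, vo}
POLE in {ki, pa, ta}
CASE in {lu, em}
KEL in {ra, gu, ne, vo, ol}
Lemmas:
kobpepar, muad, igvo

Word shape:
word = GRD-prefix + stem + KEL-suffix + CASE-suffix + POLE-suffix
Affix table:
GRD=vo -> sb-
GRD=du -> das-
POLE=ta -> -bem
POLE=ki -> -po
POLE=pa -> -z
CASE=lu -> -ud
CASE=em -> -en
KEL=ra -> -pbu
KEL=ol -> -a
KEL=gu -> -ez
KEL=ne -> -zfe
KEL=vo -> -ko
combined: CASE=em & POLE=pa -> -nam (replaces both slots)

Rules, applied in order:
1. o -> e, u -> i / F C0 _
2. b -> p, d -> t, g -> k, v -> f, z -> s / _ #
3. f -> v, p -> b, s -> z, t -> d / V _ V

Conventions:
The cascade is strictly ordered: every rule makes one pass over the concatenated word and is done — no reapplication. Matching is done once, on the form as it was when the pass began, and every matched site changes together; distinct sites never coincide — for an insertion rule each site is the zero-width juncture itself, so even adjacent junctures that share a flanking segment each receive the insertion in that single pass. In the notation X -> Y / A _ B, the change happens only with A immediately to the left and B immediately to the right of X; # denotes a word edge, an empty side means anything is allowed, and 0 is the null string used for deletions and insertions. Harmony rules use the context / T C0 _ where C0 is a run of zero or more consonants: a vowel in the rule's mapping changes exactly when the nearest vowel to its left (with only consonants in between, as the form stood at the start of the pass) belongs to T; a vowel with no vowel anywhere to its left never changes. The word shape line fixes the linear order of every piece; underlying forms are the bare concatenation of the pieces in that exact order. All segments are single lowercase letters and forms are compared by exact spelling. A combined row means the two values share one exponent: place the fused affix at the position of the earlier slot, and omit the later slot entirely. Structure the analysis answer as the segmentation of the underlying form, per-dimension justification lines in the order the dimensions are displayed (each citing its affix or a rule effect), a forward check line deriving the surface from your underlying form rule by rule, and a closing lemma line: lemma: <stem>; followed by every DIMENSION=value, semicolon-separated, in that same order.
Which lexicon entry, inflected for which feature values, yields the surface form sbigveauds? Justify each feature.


underlying: sb-igvo-a-ud-z
GRD=vo - signalled by the affix sb-
POLE=pa - signalled by the affix -z
CASE=lu - signalled by the affix -ud
KEL=ol - signalled by the affix -a
check: sbigvoaudz -> sbigveaudz -> sbigveauds -> sbigveauds
lemma: igvo; GRD=vo; POLE=pa; CASE=lu; KEL=ol
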